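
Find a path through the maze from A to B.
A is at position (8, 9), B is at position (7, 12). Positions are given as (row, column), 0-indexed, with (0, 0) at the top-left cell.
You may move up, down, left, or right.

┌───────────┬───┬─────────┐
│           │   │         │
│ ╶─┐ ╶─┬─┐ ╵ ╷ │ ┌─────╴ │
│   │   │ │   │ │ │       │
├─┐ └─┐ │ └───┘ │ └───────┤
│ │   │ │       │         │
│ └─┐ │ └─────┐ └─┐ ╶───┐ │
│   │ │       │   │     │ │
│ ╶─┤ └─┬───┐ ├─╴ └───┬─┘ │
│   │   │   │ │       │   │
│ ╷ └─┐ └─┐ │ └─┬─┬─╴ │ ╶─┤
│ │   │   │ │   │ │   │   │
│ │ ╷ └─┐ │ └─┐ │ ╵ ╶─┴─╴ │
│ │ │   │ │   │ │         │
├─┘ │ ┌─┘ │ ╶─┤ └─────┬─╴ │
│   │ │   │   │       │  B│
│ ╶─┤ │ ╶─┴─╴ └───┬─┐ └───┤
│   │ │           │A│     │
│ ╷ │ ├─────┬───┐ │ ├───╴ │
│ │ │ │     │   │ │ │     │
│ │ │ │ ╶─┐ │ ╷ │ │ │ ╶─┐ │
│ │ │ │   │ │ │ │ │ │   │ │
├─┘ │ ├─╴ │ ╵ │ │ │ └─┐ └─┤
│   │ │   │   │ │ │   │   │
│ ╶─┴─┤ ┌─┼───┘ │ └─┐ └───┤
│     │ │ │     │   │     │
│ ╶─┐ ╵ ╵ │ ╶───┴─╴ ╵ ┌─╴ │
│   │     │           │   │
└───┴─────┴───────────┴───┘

Finding the shortest path from (8, 9) to (7, 12):
Path length: 54 steps
Directions: down → down → down → right → down → down → left → up → left → up → up → up → up → left → left → left → left → left → up → right → up → up → left → up → left → up → up → left → up → left → up → right → right → right → right → right → down → right → up → right → down → down → down → right → down → right → right → down → left → down → right → right → right → down

Solution:

┌───────────┬───┬─────────┐
│↱ → → → → ↓│↱ ↓│         │
│ ╶─┐ ╶─┬─┐ ╵ ╷ │ ┌─────╴ │
│↑ ↰│   │ │↳ ↑│↓│ │       │
├─┐ └─┐ │ └───┘ │ └───────┤
│ │↑ ↰│ │      ↓│         │
│ └─┐ │ └─────┐ └─┐ ╶───┐ │
│   │↑│       │↳ ↓│     │ │
│ ╶─┤ └─┬───┐ ├─╴ └───┬─┘ │
│   │↑ ↰│   │ │  ↳ → ↓│   │
│ ╷ └─┐ └─┐ │ └─┬─┬─╴ │ ╶─┤
│ │   │↑ ↰│ │   │ │↓ ↲│   │
│ │ ╷ └─┐ │ └─┐ │ ╵ ╶─┴─╴ │
│ │ │   │↑│   │ │  ↳ → → ↓│
├─┘ │ ┌─┘ │ ╶─┤ └─────┬─╴ │
│   │ │↱ ↑│   │       │  B│
│ ╶─┤ │ ╶─┴─╴ └───┬─┐ └───┤
│   │ │↑ ← ← ← ← ↰│A│     │
│ ╷ │ ├─────┬───┐ │ ├───╴ │
│ │ │ │     │   │↑│↓│     │
│ │ │ │ ╶─┐ │ ╷ │ │ │ ╶─┐ │
│ │ │ │   │ │ │ │↑│↓│   │ │
├─┘ │ ├─╴ │ ╵ │ │ │ └─┐ └─┤
│   │ │   │   │ │↑│↳ ↓│   │
│ ╶─┴─┤ ┌─┼───┘ │ └─┐ └───┤
│     │ │ │     │↑ ↰│↓    │
│ ╶─┐ ╵ ╵ │ ╶───┴─╴ ╵ ┌─╴ │
│   │     │        ↑ ↲│   │
└───┴─────┴───────────┴───┘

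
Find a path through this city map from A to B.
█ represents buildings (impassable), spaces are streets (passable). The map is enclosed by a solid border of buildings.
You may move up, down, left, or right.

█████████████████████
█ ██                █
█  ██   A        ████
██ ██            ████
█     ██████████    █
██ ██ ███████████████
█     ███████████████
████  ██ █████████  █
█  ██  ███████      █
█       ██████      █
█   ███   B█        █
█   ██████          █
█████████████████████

Finding the shortest path from A to B:
Movement: cardinal only
Path length: 16 steps
Directions: down → left → left → left → down → down → down → down → down → down → right → right → down → right → right → right

Solution:

█████████████████████
█ ██                █
█  ██   A        ████
██ ██↓←←↲        ████
█    ↓██████████    █
██ ██↓███████████████
█    ↓███████████████
████ ↓██ █████████  █
█  ██↓ ███████      █
█    ↳→↓██████      █
█   ███↳→→B█        █
█   ██████          █
█████████████████████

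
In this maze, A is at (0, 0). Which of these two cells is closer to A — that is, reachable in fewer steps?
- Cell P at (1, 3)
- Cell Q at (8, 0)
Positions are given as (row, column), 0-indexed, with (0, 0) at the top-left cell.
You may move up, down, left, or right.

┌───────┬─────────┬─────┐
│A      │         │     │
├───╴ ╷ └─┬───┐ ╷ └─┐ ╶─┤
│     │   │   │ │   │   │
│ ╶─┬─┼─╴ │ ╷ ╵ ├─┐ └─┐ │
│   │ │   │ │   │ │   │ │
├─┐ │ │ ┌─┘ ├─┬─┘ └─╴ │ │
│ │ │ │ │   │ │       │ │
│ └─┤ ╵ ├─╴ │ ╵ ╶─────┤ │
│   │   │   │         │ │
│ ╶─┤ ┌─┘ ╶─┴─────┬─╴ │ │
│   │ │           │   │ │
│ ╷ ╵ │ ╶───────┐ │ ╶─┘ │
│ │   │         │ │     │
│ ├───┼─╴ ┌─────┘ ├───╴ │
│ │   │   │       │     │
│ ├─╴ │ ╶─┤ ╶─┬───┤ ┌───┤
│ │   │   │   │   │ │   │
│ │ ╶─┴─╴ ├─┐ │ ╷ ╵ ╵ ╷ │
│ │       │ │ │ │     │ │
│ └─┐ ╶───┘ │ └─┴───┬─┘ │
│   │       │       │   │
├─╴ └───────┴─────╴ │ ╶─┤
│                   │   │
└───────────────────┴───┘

Shortest path A → P at (1, 3): 4 steps
Shortest path A → Q at (8, 0): 18 steps

P is closer (4 steps vs 18 steps).

Path to P:

┌───────┬─────────┬─────┐
│A → → ↓│         │     │
├───╴ ╷ └─┬───┐ ╷ └─┐ ╶─┤
│     │P  │   │ │   │   │
│ ╶─┬─┼─╴ │ ╷ ╵ ├─┐ └─┐ │
│   │ │   │ │   │ │   │ │
├─┐ │ │ ┌─┘ ├─┬─┘ └─╴ │ │
│ │ │ │ │   │ │       │ │
│ └─┤ ╵ ├─╴ │ ╵ ╶─────┤ │
│   │   │   │         │ │
│ ╶─┤ ┌─┘ ╶─┴─────┬─╴ │ │
│   │ │           │   │ │
│ ╷ ╵ │ ╶───────┐ │ ╶─┘ │
│ │   │         │ │     │
│ ├───┼─╴ ┌─────┘ ├───╴ │
│ │   │   │       │     │
│ ├─╴ │ ╶─┤ ╶─┬───┤ ┌───┤
│ │   │   │   │   │ │   │
│ │ ╶─┴─╴ ├─┐ │ ╷ ╵ ╵ ╷ │
│ │       │ │ │ │     │ │
│ └─┐ ╶───┘ │ └─┴───┬─┘ │
│   │       │       │   │
├─╴ └───────┴─────╴ │ ╶─┤
│                   │   │
└───────────────────┴───┘

Path to Q:

┌───────┬─────────┬─────┐
│A → → ↓│         │     │
├───╴ ╷ └─┬───┐ ╷ └─┐ ╶─┤
│     │↳ ↓│   │ │   │   │
│ ╶─┬─┼─╴ │ ╷ ╵ ├─┐ └─┐ │
│   │ │↓ ↲│ │   │ │   │ │
├─┐ │ │ ┌─┘ ├─┬─┘ └─╴ │ │
│ │ │ │↓│   │ │       │ │
│ └─┤ ╵ ├─╴ │ ╵ ╶─────┤ │
│   │↓ ↲│   │         │ │
│ ╶─┤ ┌─┘ ╶─┴─────┬─╴ │ │
│↓ ↰│↓│           │   │ │
│ ╷ ╵ │ ╶───────┐ │ ╶─┘ │
│↓│↑ ↲│         │ │     │
│ ├───┼─╴ ┌─────┘ ├───╴ │
│↓│   │   │       │     │
│ ├─╴ │ ╶─┤ ╶─┬───┤ ┌───┤
│Q│   │   │   │   │ │   │
│ │ ╶─┴─╴ ├─┐ │ ╷ ╵ ╵ ╷ │
│ │       │ │ │ │     │ │
│ └─┐ ╶───┘ │ └─┴───┬─┘ │
│   │       │       │   │
├─╴ └───────┴─────╴ │ ╶─┤
│                   │   │
└───────────────────┴───┘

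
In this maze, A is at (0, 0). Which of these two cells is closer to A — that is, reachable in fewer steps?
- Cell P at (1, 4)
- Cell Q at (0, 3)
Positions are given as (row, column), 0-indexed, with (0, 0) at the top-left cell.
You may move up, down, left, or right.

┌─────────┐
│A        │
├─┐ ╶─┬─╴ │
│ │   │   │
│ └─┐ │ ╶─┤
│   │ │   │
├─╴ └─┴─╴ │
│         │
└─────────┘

Shortest path A → P at (1, 4): 5 steps
Shortest path A → Q at (0, 3): 3 steps

Q is closer (3 steps vs 5 steps).

Path to P:

┌─────────┐
│A → → → ↓│
├─┐ ╶─┬─╴ │
│ │   │  P│
│ └─┐ │ ╶─┤
│   │ │   │
├─╴ └─┴─╴ │
│         │
└─────────┘

Path to Q:

┌─────────┐
│A → → Q  │
├─┐ ╶─┬─╴ │
│ │   │   │
│ └─┐ │ ╶─┤
│   │ │   │
├─╴ └─┴─╴ │
│         │
└─────────┘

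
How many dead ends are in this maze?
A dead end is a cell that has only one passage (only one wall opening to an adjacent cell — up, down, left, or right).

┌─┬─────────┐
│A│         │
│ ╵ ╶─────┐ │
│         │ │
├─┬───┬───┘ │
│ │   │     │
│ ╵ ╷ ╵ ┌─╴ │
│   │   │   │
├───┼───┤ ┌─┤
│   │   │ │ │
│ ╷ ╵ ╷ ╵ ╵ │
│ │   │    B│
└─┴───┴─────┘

Checking each cell for number of passages:

Dead ends found at positions:
  (0, 0)
  (1, 4)
  (2, 0)
  (4, 5)
  (5, 0)
Total dead ends: 5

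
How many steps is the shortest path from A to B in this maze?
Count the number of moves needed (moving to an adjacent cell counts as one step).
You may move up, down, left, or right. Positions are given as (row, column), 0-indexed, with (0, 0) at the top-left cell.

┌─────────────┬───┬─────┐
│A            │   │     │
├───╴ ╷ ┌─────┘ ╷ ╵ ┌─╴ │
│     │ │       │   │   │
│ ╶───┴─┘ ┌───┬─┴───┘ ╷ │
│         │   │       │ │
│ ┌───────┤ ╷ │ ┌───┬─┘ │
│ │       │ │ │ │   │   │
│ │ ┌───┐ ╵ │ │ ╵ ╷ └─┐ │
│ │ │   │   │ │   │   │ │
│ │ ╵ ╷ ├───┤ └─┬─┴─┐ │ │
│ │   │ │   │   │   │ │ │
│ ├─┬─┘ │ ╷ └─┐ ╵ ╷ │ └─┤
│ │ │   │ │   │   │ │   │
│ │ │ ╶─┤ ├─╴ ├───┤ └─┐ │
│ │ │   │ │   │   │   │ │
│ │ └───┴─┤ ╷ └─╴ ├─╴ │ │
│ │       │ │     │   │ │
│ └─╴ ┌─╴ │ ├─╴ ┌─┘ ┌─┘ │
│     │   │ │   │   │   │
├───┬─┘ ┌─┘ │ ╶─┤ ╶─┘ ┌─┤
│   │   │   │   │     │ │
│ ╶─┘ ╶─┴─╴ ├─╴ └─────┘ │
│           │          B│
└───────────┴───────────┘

Using BFS to find shortest path:
Start: (0, 0), End: (11, 11)
Path found:
(0,0) → (0,1) → (0,2) → (1,2) → (1,1) → (1,0) → (2,0) → (3,0) → (4,0) → (5,0) → (6,0) → (7,0) → (8,0) → (9,0) → (9,1) → (9,2) → (8,2) → (8,3) → (8,4) → (9,4) → (9,3) → (10,3) → (10,2) → (11,2) → (11,3) → (11,4) → (11,5) → (10,5) → (9,5) → (8,5) → (7,5) → (7,6) → (8,6) → (8,7) → (9,7) → (9,6) → (10,6) → (10,7) → (11,7) → (11,8) → (11,9) → (11,10) → (11,11)
Number of steps: 42

Solution:

┌─────────────┬───┬─────┐
│A → ↓        │   │     │
├───╴ ╷ ┌─────┘ ╷ ╵ ┌─╴ │
│↓ ← ↲│ │       │   │   │
│ ╶───┴─┘ ┌───┬─┴───┘ ╷ │
│↓        │   │       │ │
│ ┌───────┤ ╷ │ ┌───┬─┘ │
│↓│       │ │ │ │   │   │
│ │ ┌───┐ ╵ │ │ ╵ ╷ └─┐ │
│↓│ │   │   │ │   │   │ │
│ │ ╵ ╷ ├───┤ └─┬─┴─┐ │ │
│↓│   │ │   │   │   │ │ │
│ ├─┬─┘ │ ╷ └─┐ ╵ ╷ │ └─┤
│↓│ │   │ │   │   │ │   │
│ │ │ ╶─┤ ├─╴ ├───┤ └─┐ │
│↓│ │   │ │↱ ↓│   │   │ │
│ │ └───┴─┤ ╷ └─╴ ├─╴ │ │
│↓│  ↱ → ↓│↑│↳ ↓  │   │ │
│ └─╴ ┌─╴ │ ├─╴ ┌─┘ ┌─┘ │
│↳ → ↑│↓ ↲│↑│↓ ↲│   │   │
├───┬─┘ ┌─┘ │ ╶─┤ ╶─┘ ┌─┤
│   │↓ ↲│  ↑│↳ ↓│     │ │
│ ╶─┘ ╶─┴─╴ ├─╴ └─────┘ │
│    ↳ → → ↑│  ↳ → → → B│
└───────────┴───────────┘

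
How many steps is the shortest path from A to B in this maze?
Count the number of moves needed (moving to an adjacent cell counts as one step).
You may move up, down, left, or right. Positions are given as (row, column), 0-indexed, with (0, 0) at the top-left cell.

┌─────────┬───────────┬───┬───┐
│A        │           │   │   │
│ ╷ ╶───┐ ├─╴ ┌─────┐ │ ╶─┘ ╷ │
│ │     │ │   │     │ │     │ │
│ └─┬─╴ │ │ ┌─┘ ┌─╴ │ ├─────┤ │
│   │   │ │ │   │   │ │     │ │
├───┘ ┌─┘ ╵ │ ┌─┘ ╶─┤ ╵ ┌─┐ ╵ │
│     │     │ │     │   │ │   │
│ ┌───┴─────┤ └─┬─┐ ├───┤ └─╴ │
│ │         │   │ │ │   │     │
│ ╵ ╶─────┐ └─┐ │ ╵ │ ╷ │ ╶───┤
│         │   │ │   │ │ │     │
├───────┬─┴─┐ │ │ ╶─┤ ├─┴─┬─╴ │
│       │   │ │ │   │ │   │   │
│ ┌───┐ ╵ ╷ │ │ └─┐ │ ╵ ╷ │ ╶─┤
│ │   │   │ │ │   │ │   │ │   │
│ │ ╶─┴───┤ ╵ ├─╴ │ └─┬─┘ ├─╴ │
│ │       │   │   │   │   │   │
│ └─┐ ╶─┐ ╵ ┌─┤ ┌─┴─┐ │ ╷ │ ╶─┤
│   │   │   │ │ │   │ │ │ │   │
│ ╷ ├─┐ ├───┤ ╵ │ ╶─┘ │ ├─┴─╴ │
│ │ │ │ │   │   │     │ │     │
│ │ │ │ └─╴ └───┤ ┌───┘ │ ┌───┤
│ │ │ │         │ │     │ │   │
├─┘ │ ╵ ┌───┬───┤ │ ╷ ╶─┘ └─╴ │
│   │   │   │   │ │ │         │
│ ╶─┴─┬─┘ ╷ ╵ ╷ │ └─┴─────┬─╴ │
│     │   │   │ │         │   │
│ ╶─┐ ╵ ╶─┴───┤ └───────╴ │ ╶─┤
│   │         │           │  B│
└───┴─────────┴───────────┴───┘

Using BFS to find shortest path:
Start: (0, 0), End: (14, 14)
Path found:
(0,0) → (0,1) → (0,2) → (0,3) → (0,4) → (1,4) → (2,4) → (3,4) → (3,5) → (2,5) → (1,5) → (1,6) → (0,6) → (0,7) → (0,8) → (0,9) → (0,10) → (1,10) → (2,10) → (3,10) → (3,11) → (2,11) → (2,12) → (2,13) → (3,13) → (3,14) → (4,14) → (4,13) → (4,12) → (5,12) → (5,13) → (5,14) → (6,14) → (6,13) → (7,13) → (7,14) → (8,14) → (8,13) → (9,13) → (9,14) → (10,14) → (10,13) → (10,12) → (11,12) → (12,12) → (12,13) → (12,14) → (13,14) → (13,13) → (14,13) → (14,14)
Number of steps: 50

Solution:

┌─────────┬───────────┬───┬───┐
│A → → → ↓│  ↱ → → → ↓│   │   │
│ ╷ ╶───┐ ├─╴ ┌─────┐ │ ╶─┘ ╷ │
│ │     │↓│↱ ↑│     │↓│     │ │
│ └─┬─╴ │ │ ┌─┘ ┌─╴ │ ├─────┤ │
│   │   │↓│↑│   │   │↓│↱ → ↓│ │
├───┘ ┌─┘ ╵ │ ┌─┘ ╶─┤ ╵ ┌─┐ ╵ │
│     │  ↳ ↑│ │     │↳ ↑│ │↳ ↓│
│ ┌───┴─────┤ └─┬─┐ ├───┤ └─╴ │
│ │         │   │ │ │   │↓ ← ↲│
│ ╵ ╶─────┐ └─┐ │ ╵ │ ╷ │ ╶───┤
│         │   │ │   │ │ │↳ → ↓│
├───────┬─┴─┐ │ │ ╶─┤ ├─┴─┬─╴ │
│       │   │ │ │   │ │   │↓ ↲│
│ ┌───┐ ╵ ╷ │ │ └─┐ │ ╵ ╷ │ ╶─┤
│ │   │   │ │ │   │ │   │ │↳ ↓│
│ │ ╶─┴───┤ ╵ ├─╴ │ └─┬─┘ ├─╴ │
│ │       │   │   │   │   │↓ ↲│
│ └─┐ ╶─┐ ╵ ┌─┤ ┌─┴─┐ │ ╷ │ ╶─┤
│   │   │   │ │ │   │ │ │ │↳ ↓│
│ ╷ ├─┐ ├───┤ ╵ │ ╶─┘ │ ├─┴─╴ │
│ │ │ │ │   │   │     │ │↓ ← ↲│
│ │ │ │ └─╴ └───┤ ┌───┘ │ ┌───┤
│ │ │ │         │ │     │↓│   │
├─┘ │ ╵ ┌───┬───┤ │ ╷ ╶─┘ └─╴ │
│   │   │   │   │ │ │    ↳ → ↓│
│ ╶─┴─┬─┘ ╷ ╵ ╷ │ └─┴─────┬─╴ │
│     │   │   │ │         │↓ ↲│
│ ╶─┐ ╵ ╶─┴───┤ └───────╴ │ ╶─┤
│   │         │           │↳ B│
└───┴─────────┴───────────┴───┘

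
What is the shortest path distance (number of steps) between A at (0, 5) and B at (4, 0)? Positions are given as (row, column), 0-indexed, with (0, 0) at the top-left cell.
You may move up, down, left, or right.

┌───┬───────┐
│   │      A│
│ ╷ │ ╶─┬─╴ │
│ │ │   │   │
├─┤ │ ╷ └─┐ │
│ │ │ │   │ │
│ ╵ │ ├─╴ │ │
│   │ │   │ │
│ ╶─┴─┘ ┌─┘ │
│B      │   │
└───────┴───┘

Finding path from (0, 5) to (4, 0):
Path: (0,5) → (0,4) → (0,3) → (0,2) → (1,2) → (1,3) → (2,3) → (2,4) → (3,4) → (3,3) → (4,3) → (4,2) → (4,1) → (4,0)
Distance: 13 steps

Solution:

┌───┬───────┐
│   │↓ ← ← A│
│ ╷ │ ╶─┬─╴ │
│ │ │↳ ↓│   │
├─┤ │ ╷ └─┐ │
│ │ │ │↳ ↓│ │
│ ╵ │ ├─╴ │ │
│   │ │↓ ↲│ │
│ ╶─┴─┘ ┌─┘ │
│B ← ← ↲│   │
└───────┴───┘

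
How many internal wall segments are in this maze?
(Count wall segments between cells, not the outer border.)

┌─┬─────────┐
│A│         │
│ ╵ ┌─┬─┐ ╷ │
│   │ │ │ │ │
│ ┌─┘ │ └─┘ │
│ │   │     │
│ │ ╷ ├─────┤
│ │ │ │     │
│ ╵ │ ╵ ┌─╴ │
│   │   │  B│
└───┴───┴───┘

Counting internal wall segments:
Total internal walls: 20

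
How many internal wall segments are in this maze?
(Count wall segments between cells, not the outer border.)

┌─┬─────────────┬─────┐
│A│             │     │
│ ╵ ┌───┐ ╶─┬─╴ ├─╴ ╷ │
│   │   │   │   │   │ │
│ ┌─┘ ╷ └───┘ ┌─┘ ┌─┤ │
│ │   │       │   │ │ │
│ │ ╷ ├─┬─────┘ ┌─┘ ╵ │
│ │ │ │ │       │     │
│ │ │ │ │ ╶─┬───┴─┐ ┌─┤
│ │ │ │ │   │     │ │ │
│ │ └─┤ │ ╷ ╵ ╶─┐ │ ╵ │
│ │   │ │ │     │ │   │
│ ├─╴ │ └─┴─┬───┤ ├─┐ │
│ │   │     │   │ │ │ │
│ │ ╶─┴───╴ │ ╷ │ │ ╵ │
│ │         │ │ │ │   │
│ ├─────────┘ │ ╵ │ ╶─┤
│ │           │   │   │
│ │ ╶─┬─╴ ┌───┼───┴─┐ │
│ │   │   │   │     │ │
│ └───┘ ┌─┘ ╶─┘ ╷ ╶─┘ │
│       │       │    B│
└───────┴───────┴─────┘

Counting internal wall segments:
Total internal walls: 100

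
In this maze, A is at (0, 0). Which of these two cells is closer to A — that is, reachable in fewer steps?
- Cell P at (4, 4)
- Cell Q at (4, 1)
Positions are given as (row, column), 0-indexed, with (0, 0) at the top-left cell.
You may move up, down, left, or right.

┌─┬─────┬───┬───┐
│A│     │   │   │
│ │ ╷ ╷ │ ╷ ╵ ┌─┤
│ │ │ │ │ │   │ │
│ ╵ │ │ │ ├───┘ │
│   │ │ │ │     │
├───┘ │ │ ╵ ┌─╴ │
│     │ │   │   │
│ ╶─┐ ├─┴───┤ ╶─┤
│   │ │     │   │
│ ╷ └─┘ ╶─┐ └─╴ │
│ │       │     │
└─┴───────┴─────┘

Shortest path A → P at (4, 4): 18 steps
Shortest path A → Q at (4, 1): 13 steps

Q is closer (13 steps vs 18 steps).

Path to P:

┌─┬─────┬───┬───┐
│A│↱ ↓  │   │   │
│ │ ╷ ╷ │ ╷ ╵ ┌─┤
│↓│↑│↓│ │ │   │ │
│ ╵ │ │ │ ├───┘ │
│↳ ↑│↓│ │ │     │
├───┘ │ │ ╵ ┌─╴ │
│↓ ← ↲│ │   │   │
│ ╶─┐ ├─┴───┤ ╶─┤
│↳ ↓│ │↱ P  │   │
│ ╷ └─┘ ╶─┐ └─╴ │
│ │↳ → ↑  │     │
└─┴───────┴─────┘

Path to Q:

┌─┬─────┬───┬───┐
│A│↱ ↓  │   │   │
│ │ ╷ ╷ │ ╷ ╵ ┌─┤
│↓│↑│↓│ │ │   │ │
│ ╵ │ │ │ ├───┘ │
│↳ ↑│↓│ │ │     │
├───┘ │ │ ╵ ┌─╴ │
│↓ ← ↲│ │   │   │
│ ╶─┐ ├─┴───┤ ╶─┤
│↳ Q│ │     │   │
│ ╷ └─┘ ╶─┐ └─╴ │
│ │       │     │
└─┴───────┴─────┘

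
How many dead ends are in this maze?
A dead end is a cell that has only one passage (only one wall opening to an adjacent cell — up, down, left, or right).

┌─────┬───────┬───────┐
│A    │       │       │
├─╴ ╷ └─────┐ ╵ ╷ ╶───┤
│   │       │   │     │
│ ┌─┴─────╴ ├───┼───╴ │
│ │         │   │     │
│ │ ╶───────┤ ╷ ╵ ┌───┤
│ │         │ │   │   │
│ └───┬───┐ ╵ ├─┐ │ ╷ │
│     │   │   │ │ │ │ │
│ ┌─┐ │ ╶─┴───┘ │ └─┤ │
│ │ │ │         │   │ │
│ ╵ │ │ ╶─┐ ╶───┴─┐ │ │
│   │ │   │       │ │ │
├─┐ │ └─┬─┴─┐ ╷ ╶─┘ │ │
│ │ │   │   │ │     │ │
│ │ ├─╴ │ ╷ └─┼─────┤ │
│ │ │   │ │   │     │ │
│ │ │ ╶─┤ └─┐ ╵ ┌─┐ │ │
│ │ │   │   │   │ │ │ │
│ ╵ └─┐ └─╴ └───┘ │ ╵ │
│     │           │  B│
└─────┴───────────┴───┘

Checking each cell for number of passages:

Dead ends found at positions:
  (0, 0)
  (0, 3)
  (0, 10)
  (4, 4)
  (4, 7)
  (4, 9)
  (5, 1)
  (6, 4)
  (6, 8)
  (7, 0)
  (7, 6)
  (9, 8)
  (10, 2)
Total dead ends: 13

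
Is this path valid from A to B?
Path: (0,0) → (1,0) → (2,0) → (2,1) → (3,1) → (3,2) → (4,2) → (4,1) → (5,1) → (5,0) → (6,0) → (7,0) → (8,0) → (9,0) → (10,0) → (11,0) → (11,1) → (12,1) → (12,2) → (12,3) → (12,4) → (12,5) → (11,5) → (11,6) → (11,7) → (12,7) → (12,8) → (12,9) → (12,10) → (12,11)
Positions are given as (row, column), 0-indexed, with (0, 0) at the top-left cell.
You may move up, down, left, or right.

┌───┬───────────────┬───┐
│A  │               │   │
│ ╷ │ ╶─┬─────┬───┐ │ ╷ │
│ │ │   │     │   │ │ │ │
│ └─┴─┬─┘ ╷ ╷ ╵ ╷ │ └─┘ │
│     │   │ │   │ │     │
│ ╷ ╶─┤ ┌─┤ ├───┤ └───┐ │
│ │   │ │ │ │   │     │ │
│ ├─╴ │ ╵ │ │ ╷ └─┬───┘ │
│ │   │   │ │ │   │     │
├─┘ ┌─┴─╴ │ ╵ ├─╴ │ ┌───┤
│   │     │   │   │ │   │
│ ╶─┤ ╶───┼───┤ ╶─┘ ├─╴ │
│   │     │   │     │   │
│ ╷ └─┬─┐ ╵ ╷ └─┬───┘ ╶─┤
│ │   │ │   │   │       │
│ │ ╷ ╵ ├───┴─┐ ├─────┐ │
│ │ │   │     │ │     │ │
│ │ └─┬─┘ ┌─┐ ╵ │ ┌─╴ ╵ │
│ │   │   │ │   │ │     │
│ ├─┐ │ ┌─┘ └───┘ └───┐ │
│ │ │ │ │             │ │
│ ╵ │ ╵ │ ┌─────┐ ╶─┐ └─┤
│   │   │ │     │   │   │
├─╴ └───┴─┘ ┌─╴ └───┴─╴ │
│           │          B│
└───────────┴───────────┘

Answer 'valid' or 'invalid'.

Checking path validity:
Result: All consecutive moves are passable.

valid

Correct solution:

┌───┬───────────────┬───┐
│A  │               │   │
│ ╷ │ ╶─┬─────┬───┐ │ ╷ │
│↓│ │   │     │   │ │ │ │
│ └─┴─┬─┘ ╷ ╷ ╵ ╷ │ └─┘ │
│↳ ↓  │   │ │   │ │     │
│ ╷ ╶─┤ ┌─┤ ├───┤ └───┐ │
│ │↳ ↓│ │ │ │   │     │ │
│ ├─╴ │ ╵ │ │ ╷ └─┬───┘ │
│ │↓ ↲│   │ │ │   │     │
├─┘ ┌─┴─╴ │ ╵ ├─╴ │ ┌───┤
│↓ ↲│     │   │   │ │   │
│ ╶─┤ ╶───┼───┤ ╶─┘ ├─╴ │
│↓  │     │   │     │   │
│ ╷ └─┬─┐ ╵ ╷ └─┬───┘ ╶─┤
│↓│   │ │   │   │       │
│ │ ╷ ╵ ├───┴─┐ ├─────┐ │
│↓│ │   │     │ │     │ │
│ │ └─┬─┘ ┌─┐ ╵ │ ┌─╴ ╵ │
│↓│   │   │ │   │ │     │
│ ├─┐ │ ┌─┘ └───┘ └───┐ │
│↓│ │ │ │             │ │
│ ╵ │ ╵ │ ┌─────┐ ╶─┐ └─┤
│↳ ↓│   │ │↱ → ↓│   │   │
├─╴ └───┴─┘ ┌─╴ └───┴─╴ │
│  ↳ → → → ↑│  ↳ → → → B│
└───────────┴───────────┘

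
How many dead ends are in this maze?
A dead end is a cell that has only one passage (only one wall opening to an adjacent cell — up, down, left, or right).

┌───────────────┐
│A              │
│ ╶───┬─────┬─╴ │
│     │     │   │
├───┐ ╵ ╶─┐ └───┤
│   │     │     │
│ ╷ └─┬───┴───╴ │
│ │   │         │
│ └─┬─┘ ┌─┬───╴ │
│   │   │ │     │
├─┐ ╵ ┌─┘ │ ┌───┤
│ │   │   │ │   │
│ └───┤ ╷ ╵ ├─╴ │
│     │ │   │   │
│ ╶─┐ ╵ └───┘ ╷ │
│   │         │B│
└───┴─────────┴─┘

Checking each cell for number of passages:

Dead ends found at positions:
  (1, 6)
  (2, 4)
  (3, 2)
  (4, 4)
  (5, 0)
  (5, 6)
  (7, 1)
  (7, 7)
Total dead ends: 8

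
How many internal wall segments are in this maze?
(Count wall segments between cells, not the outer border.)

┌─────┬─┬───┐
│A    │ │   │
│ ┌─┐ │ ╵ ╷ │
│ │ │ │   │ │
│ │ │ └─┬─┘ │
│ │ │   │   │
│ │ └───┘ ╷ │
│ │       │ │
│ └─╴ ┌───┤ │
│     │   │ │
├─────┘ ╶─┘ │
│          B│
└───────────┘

Counting internal wall segments:
Total internal walls: 25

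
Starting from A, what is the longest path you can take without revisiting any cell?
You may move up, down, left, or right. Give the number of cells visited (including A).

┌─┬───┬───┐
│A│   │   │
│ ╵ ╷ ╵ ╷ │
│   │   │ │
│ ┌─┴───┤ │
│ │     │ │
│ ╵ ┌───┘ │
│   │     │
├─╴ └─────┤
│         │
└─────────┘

Finding longest simple path using DFS:
Start: (0, 0)
Longest path visits 14 cells
Path: A → down → right → up → right → down → right → up → right → down → down → down → left → left

Solution:

┌─┬───┬───┐
│A│↱ ↓│↱ ↓│
│ ╵ ╷ ╵ ╷ │
│↳ ↑│↳ ↑│↓│
│ ┌─┴───┤ │
│ │     │↓│
│ ╵ ┌───┘ │
│   │B ← ↲│
├─╴ └─────┤
│         │
└─────────┘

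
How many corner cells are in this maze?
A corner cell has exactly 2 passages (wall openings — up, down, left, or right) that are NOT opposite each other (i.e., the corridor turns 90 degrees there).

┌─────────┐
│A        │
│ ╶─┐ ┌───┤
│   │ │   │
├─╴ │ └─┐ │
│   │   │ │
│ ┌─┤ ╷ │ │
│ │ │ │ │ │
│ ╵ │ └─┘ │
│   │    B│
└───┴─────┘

Counting corner cells (2 non-opposite passages):
Total corners: 11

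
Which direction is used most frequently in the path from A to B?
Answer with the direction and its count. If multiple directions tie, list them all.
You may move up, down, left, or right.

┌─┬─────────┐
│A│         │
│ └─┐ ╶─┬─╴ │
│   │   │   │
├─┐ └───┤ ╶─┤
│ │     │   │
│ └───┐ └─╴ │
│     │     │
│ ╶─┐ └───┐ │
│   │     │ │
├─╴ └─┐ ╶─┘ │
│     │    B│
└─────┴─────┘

Directions: down, right, down, right, right, down, right, right, down, down
Counts: {'down': 5, 'right': 5}
Most common: down and right (tied at 5 times each)

Solution:

┌─┬─────────┐
│A│         │
│ └─┐ ╶─┬─╴ │
│↳ ↓│   │   │
├─┐ └───┤ ╶─┤
│ │↳ → ↓│   │
│ └───┐ └─╴ │
│     │↳ → ↓│
│ ╶─┐ └───┐ │
│   │     │↓│
├─╴ └─┐ ╶─┘ │
│     │    B│
└─────┴─────┘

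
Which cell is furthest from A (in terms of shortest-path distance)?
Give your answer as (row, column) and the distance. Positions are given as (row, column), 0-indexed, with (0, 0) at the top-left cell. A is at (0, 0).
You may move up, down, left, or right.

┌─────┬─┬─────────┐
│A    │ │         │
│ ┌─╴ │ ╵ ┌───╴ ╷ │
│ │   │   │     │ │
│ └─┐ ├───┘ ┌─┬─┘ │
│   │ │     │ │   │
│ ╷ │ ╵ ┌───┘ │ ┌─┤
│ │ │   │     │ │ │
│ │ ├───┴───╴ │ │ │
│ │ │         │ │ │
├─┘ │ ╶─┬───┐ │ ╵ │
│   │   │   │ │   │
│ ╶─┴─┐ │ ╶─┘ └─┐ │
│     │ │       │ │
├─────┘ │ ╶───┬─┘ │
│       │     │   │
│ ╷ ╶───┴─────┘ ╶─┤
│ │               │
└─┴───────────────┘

Computing BFS distances from A to all cells:
Furthest cell: (7, 6)
Distance: 49 steps

Path from A to the furthest cell:

┌─────┬─┬─────────┐
│A → ↓│ │      ↱ ↓│
│ ┌─╴ │ ╵ ┌───╴ ╷ │
│ │  ↓│   │↱ → ↑│↓│
│ └─┐ ├───┘ ┌─┬─┘ │
│   │↓│↱ → ↑│ │↓ ↲│
│ ╷ │ ╵ ┌───┘ │ ┌─┤
│ │ │↳ ↑│     │↓│ │
│ │ ├───┴───╴ │ │ │
│ │ │↱ → → → ↓│↓│ │
├─┘ │ ╶─┬───┐ │ ╵ │
│   │↑ ↰│   │↓│↳ ↓│
│ ╶─┴─┐ │ ╶─┘ └─┐ │
│     │↑│↓ ← ↲  │↓│
├─────┘ │ ╶───┬─┘ │
│  ↱ → ↑│↳ → B│↓ ↲│
│ ╷ ╶───┴─────┘ ╶─┤
│ │↑ ← ← ← ← ← ↲  │
└─┴───────────────┘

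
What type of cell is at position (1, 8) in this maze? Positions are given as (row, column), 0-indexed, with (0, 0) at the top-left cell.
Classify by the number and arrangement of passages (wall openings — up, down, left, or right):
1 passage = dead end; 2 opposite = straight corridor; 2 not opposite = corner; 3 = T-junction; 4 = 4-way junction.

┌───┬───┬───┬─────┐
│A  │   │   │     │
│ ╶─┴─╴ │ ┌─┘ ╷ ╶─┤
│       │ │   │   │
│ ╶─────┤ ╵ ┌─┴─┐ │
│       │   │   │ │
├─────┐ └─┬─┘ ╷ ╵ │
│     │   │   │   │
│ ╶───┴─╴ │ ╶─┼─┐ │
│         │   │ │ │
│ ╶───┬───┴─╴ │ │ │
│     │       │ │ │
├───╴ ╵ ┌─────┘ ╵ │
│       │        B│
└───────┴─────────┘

Checking cell at (1, 8):
Number of passages: 2
Cell type: corner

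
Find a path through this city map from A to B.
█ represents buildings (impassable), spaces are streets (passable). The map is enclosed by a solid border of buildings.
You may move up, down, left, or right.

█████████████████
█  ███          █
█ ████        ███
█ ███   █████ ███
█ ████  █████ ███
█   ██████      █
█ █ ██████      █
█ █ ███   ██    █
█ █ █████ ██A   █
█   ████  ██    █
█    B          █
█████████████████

Finding the shortest path from A to B:
Movement: cardinal only
Path length: 9 steps
Directions: down → down → left → left → left → left → left → left → left

Solution:

█████████████████
█  ███          █
█ ████        ███
█ ███   █████ ███
█ ████  █████ ███
█   ██████      █
█ █ ██████      █
█ █ ███   ██    █
█ █ █████ ██A   █
█   ████  ██↓   █
█    B←←←←←←↲   █
█████████████████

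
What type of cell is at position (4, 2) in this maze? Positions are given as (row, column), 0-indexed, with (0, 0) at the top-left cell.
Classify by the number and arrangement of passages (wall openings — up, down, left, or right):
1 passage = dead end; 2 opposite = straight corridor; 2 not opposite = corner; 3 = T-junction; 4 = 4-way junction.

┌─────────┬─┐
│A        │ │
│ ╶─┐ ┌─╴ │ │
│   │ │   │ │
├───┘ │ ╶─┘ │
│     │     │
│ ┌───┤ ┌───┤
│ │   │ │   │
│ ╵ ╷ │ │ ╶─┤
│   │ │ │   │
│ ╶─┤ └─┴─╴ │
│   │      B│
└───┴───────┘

Checking cell at (4, 2):
Number of passages: 2
Cell type: straight corridor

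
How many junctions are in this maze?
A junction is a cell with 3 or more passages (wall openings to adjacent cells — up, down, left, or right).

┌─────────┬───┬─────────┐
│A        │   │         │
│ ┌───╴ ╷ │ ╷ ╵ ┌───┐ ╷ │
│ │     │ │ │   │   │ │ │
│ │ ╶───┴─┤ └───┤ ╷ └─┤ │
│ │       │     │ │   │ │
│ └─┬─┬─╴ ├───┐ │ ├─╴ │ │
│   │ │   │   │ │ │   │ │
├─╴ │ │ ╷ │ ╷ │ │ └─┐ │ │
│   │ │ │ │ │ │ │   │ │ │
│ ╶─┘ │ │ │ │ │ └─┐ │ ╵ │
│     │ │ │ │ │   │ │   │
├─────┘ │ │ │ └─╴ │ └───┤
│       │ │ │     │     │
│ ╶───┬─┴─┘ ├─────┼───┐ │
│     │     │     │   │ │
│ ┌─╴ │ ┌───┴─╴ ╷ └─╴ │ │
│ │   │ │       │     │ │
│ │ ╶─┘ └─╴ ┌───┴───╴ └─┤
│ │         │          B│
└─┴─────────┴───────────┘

Checking each cell for number of passages:

Junctions found (3+ passages):
  (0, 3): 3 passages
  (0, 10): 3 passages
  (3, 4): 3 passages
  (3, 10): 3 passages
  (7, 0): 3 passages
  (7, 7): 3 passages
  (8, 5): 3 passages
  (8, 10): 3 passages
  (9, 3): 3 passages
  (9, 10): 3 passages
Total junctions: 10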